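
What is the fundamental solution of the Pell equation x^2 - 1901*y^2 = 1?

First expand sqrt(1901) as a continued fraction. With x_i = (sqrt(1901) + m_i)/d_i and (m_0, d_0) = (0, 1): a_0 = floor(sqrt(1901)) = 43, since 43^2 = 1849 <= 1901 < 1936 = 44^2.
Iterate m_{i+1} = d_i*a_i - m_i, d_{i+1} = (1901 - m_{i+1}^2)/d_i, a_{i+1} = floor((a_0 + m_{i+1})/d_{i+1}):
  m_1 = 1*43 - 0 = 43, d_1 = (1901 - 43^2)/1 = 52/1 = 52, a_1 = floor((43 + 43)/52) = 1.
  m_2 = 52*1 - 43 = 9, d_2 = (1901 - 9^2)/52 = 1820/52 = 35, a_2 = floor((43 + 9)/35) = 1.
  m_3 = 35*1 - 9 = 26, d_3 = (1901 - 26^2)/35 = 1225/35 = 35, a_3 = floor((43 + 26)/35) = 1.
  m_4 = 35*1 - 26 = 9, d_4 = (1901 - 9^2)/35 = 1820/35 = 52, a_4 = floor((43 + 9)/52) = 1.
  m_5 = 52*1 - 9 = 43, d_5 = (1901 - 43^2)/52 = 52/52 = 1, a_5 = floor((43 + 43)/1) = 86.
  m_6 = 1*86 - 43 = 43, d_6 = (1901 - 43^2)/1 = 52/1 = 52: (m_6, d_6) = (m_1, d_1) = (43, 52), so from here the quotients repeat a_1, ..., a_5; the period length is 5.
So sqrt(1901) = [43; (1, 1, 1, 1, 86)] with period length k = 5.
k is odd, so (p_{k-1}, q_{k-1}) only solves x^2 - 1901y^2 = -1 and the fundamental solution of x^2 - 1901y^2 = 1 is (p_{2k-1}, q_{2k-1}) = (p_9, q_9); compute convergents through index 9, running through the period twice.
Convergents (p_i = a_i*p_{i-1} + p_{i-2}, q_i = a_i*q_{i-1} + q_{i-2} with p_{-2}=0, p_{-1}=1, q_{-2}=1, q_{-1}=0):
  i=0: a_0=43, p_0 = 43*1 + 0 = 43, q_0 = 43*0 + 1 = 1.
  i=1: a_1=1, p_1 = 1*43 + 1 = 44, q_1 = 1*1 + 0 = 1.
  i=2: a_2=1, p_2 = 1*44 + 43 = 87, q_2 = 1*1 + 1 = 2.
  i=3: a_3=1, p_3 = 1*87 + 44 = 131, q_3 = 1*2 + 1 = 3.
  i=4: a_4=1, p_4 = 1*131 + 87 = 218, q_4 = 1*3 + 2 = 5.
  i=5: a_5=86, p_5 = 86*218 + 131 = 18879, q_5 = 86*5 + 3 = 433.
  i=6: a_6=1, p_6 = 1*18879 + 218 = 19097, q_6 = 1*433 + 5 = 438.
  i=7: a_7=1, p_7 = 1*19097 + 18879 = 37976, q_7 = 1*438 + 433 = 871.
  i=8: a_8=1, p_8 = 1*37976 + 19097 = 57073, q_8 = 1*871 + 438 = 1309.
  i=9: a_9=1, p_9 = 1*57073 + 37976 = 95049, q_9 = 1*1309 + 871 = 2180.
Indeed p_4^2 - 1901*q_4^2 = 47524 - 47525 = -1, not +1.
Check: 95049^2 - 1901*2180^2 = 9034312401 - 9034312400 = 1, so (x, y) = (95049, 2180) solves the equation, and by the theorem it is the least positive solution.

(x, y) = (95049, 2180)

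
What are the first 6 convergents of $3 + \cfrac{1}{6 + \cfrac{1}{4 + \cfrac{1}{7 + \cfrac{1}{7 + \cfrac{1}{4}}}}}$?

Using the convergent recurrence p_i = a_i*p_{i-1} + p_{i-2}, q_i = a_i*q_{i-1} + q_{i-2} with p_{-2}=0, p_{-1}=1, q_{-2}=1, q_{-1}=0:
  i=0: a_0=3, p_0 = 3*1 + 0 = 3, q_0 = 3*0 + 1 = 1.
  i=1: a_1=6, p_1 = 6*3 + 1 = 19, q_1 = 6*1 + 0 = 6.
  i=2: a_2=4, p_2 = 4*19 + 3 = 79, q_2 = 4*6 + 1 = 25.
  i=3: a_3=7, p_3 = 7*79 + 19 = 572, q_3 = 7*25 + 6 = 181.
  i=4: a_4=7, p_4 = 7*572 + 79 = 4083, q_4 = 7*181 + 25 = 1292.
  i=5: a_5=4, p_5 = 4*4083 + 572 = 16904, q_5 = 4*1292 + 181 = 5349.

3/1, 19/6, 79/25, 572/181, 4083/1292, 16904/5349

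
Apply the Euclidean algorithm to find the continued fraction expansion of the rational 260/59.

Run the Euclidean algorithm on 260 and 59; the successive quotients are the partial quotients a_0, a_1, ... (each step inverts the fractional part left over by the previous one):
  260 = 4*59 + 24, so a_0 = 4.
  59 = 2*24 + 11, so a_1 = 2.
  24 = 2*11 + 2, so a_2 = 2.
  11 = 5*2 + 1, so a_3 = 5.
  2 = 2*1 + 0, so a_4 = 2.
The remainder reaches 0 after 5 divisions, so the expansion has 5 partial quotients, read off in order.

[4; 2, 2, 5, 2]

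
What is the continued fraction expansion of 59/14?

[4; 4, 1, 2]

Run the Euclidean algorithm on 59 and 14; the successive quotients are the partial quotients a_0, a_1, ... (each step inverts the fractional part left over by the previous one):
  59 = 4*14 + 3, so a_0 = 4.
  14 = 4*3 + 2, so a_1 = 4.
  3 = 1*2 + 1, so a_2 = 1.
  2 = 2*1 + 0, so a_3 = 2.
The remainder reaches 0 after 4 divisions, so the expansion has 4 partial quotients, read off in order.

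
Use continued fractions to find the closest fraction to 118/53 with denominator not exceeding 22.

Expand x = 118/53 as a continued fraction with the Euclidean algorithm:
  118 = 2*53 + 12, so a_0 = 2.
  53 = 4*12 + 5, so a_1 = 4.
  12 = 2*5 + 2, so a_2 = 2.
  5 = 2*2 + 1, so a_3 = 2.
  2 = 2*1 + 0, so a_4 = 2.
so x = [2; 4, 2, 2, 2].
Convergents (p_i = a_i*p_{i-1} + p_{i-2}, q_i = a_i*q_{i-1} + q_{i-2} with p_{-2}=0, p_{-1}=1, q_{-2}=1, q_{-1}=0), until the denominator exceeds 22:
  i=0: a_0=2, p_0 = 2*1 + 0 = 2, q_0 = 2*0 + 1 = 1.
  i=1: a_1=4, p_1 = 4*2 + 1 = 9, q_1 = 4*1 + 0 = 4.
  i=2: a_2=2, p_2 = 2*9 + 2 = 20, q_2 = 2*4 + 1 = 9.
  i=3: a_3=2, p_3 = 2*20 + 9 = 49, q_3 = 2*9 + 4 = 22.
  i=4: a_4=2, p_4 = 2*49 + 20 = 118, q_4 = 2*22 + 9 = 53.
q_4 = 53 > 22, so the last convergent with denominator <= 22 is p_3/q_3 = 49/22.
The closest fraction with denominator <= 22 is either p_3/q_3 or the intermediate fraction (k*p_3 + p_2)/(k*q_3 + q_2) with the largest k >= 1 whose denominator stays <= 22; these approach x as k grows, and every other convergent or intermediate fraction in range is farther away.
Largest k: floor((22 - q_2)/q_3) = floor((22 - 9)/22) = 0.
Since k = 0, no intermediate fraction beyond p_3/q_3 has denominator <= 22, so the convergent 49/22 is the closest (its error is |118*22 - 49*53|/(53*22) = 1/1166).

49/22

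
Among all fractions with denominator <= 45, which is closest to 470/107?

123/28

Expand x = 470/107 as a continued fraction with the Euclidean algorithm:
  470 = 4*107 + 42, so a_0 = 4.
  107 = 2*42 + 23, so a_1 = 2.
  42 = 1*23 + 19, so a_2 = 1.
  23 = 1*19 + 4, so a_3 = 1.
  19 = 4*4 + 3, so a_4 = 4.
  4 = 1*3 + 1, so a_5 = 1.
  3 = 3*1 + 0, so a_6 = 3.
so x = [4; 2, 1, 1, 4, 1, 3].
Convergents (p_i = a_i*p_{i-1} + p_{i-2}, q_i = a_i*q_{i-1} + q_{i-2} with p_{-2}=0, p_{-1}=1, q_{-2}=1, q_{-1}=0), until the denominator exceeds 45:
  i=0: a_0=4, p_0 = 4*1 + 0 = 4, q_0 = 4*0 + 1 = 1.
  i=1: a_1=2, p_1 = 2*4 + 1 = 9, q_1 = 2*1 + 0 = 2.
  i=2: a_2=1, p_2 = 1*9 + 4 = 13, q_2 = 1*2 + 1 = 3.
  i=3: a_3=1, p_3 = 1*13 + 9 = 22, q_3 = 1*3 + 2 = 5.
  i=4: a_4=4, p_4 = 4*22 + 13 = 101, q_4 = 4*5 + 3 = 23.
  i=5: a_5=1, p_5 = 1*101 + 22 = 123, q_5 = 1*23 + 5 = 28.
  i=6: a_6=3, p_6 = 3*123 + 101 = 470, q_6 = 3*28 + 23 = 107.
q_6 = 107 > 45, so the last convergent with denominator <= 45 is p_5/q_5 = 123/28.
The closest fraction with denominator <= 45 is either p_5/q_5 or the intermediate fraction (k*p_5 + p_4)/(k*q_5 + q_4) with the largest k >= 1 whose denominator stays <= 45; these approach x as k grows, and every other convergent or intermediate fraction in range is farther away.
Largest k: floor((45 - q_4)/q_5) = floor((45 - 23)/28) = 0.
Since k = 0, no intermediate fraction beyond p_5/q_5 has denominator <= 45, so the convergent 123/28 is the closest (its error is |470*28 - 123*107|/(107*28) = 1/2996).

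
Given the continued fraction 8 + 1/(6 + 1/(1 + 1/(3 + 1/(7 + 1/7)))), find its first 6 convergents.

Using the convergent recurrence p_i = a_i*p_{i-1} + p_{i-2}, q_i = a_i*q_{i-1} + q_{i-2} with p_{-2}=0, p_{-1}=1, q_{-2}=1, q_{-1}=0:
  i=0: a_0=8, p_0 = 8*1 + 0 = 8, q_0 = 8*0 + 1 = 1.
  i=1: a_1=6, p_1 = 6*8 + 1 = 49, q_1 = 6*1 + 0 = 6.
  i=2: a_2=1, p_2 = 1*49 + 8 = 57, q_2 = 1*6 + 1 = 7.
  i=3: a_3=3, p_3 = 3*57 + 49 = 220, q_3 = 3*7 + 6 = 27.
  i=4: a_4=7, p_4 = 7*220 + 57 = 1597, q_4 = 7*27 + 7 = 196.
  i=5: a_5=7, p_5 = 7*1597 + 220 = 11399, q_5 = 7*196 + 27 = 1399.

8/1, 49/6, 57/7, 220/27, 1597/196, 11399/1399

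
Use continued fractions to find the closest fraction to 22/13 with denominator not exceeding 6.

Expand x = 22/13 as a continued fraction with the Euclidean algorithm:
  22 = 1*13 + 9, so a_0 = 1.
  13 = 1*9 + 4, so a_1 = 1.
  9 = 2*4 + 1, so a_2 = 2.
  4 = 4*1 + 0, so a_3 = 4.
so x = [1; 1, 2, 4].
Convergents (p_i = a_i*p_{i-1} + p_{i-2}, q_i = a_i*q_{i-1} + q_{i-2} with p_{-2}=0, p_{-1}=1, q_{-2}=1, q_{-1}=0), until the denominator exceeds 6:
  i=0: a_0=1, p_0 = 1*1 + 0 = 1, q_0 = 1*0 + 1 = 1.
  i=1: a_1=1, p_1 = 1*1 + 1 = 2, q_1 = 1*1 + 0 = 1.
  i=2: a_2=2, p_2 = 2*2 + 1 = 5, q_2 = 2*1 + 1 = 3.
  i=3: a_3=4, p_3 = 4*5 + 2 = 22, q_3 = 4*3 + 1 = 13.
q_3 = 13 > 6, so the last convergent with denominator <= 6 is p_2/q_2 = 5/3.
The closest fraction with denominator <= 6 is either p_2/q_2 or the intermediate fraction (k*p_2 + p_1)/(k*q_2 + q_1) with the largest k >= 1 whose denominator stays <= 6; these approach x as k grows, and every other convergent or intermediate fraction in range is farther away.
Largest k: floor((6 - q_1)/q_2) = floor((6 - 1)/3) = 1.
That gives (1*5 + 2)/(1*3 + 1) = 7/4.
Compare the errors: |x - 5/3| = |22*3 - 5*13|/(13*3) = 1/39, and |x - 7/4| = |22*4 - 7*13|/(13*4) = 3/52.
Cross-multiplying, 1*52 = 52 < 117 = 3*39, so 1/39 is smaller: the convergent 5/3 is closer to x than 7/4.

5/3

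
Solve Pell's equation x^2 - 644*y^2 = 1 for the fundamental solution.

First expand sqrt(644) as a continued fraction. With x_i = (sqrt(644) + m_i)/d_i and (m_0, d_0) = (0, 1): a_0 = floor(sqrt(644)) = 25, since 25^2 = 625 <= 644 < 676 = 26^2.
Iterate m_{i+1} = d_i*a_i - m_i, d_{i+1} = (644 - m_{i+1}^2)/d_i, a_{i+1} = floor((a_0 + m_{i+1})/d_{i+1}):
  m_1 = 1*25 - 0 = 25, d_1 = (644 - 25^2)/1 = 19/1 = 19, a_1 = floor((25 + 25)/19) = 2.
  m_2 = 19*2 - 25 = 13, d_2 = (644 - 13^2)/19 = 475/19 = 25, a_2 = floor((25 + 13)/25) = 1.
  m_3 = 25*1 - 13 = 12, d_3 = (644 - 12^2)/25 = 500/25 = 20, a_3 = floor((25 + 12)/20) = 1.
  m_4 = 20*1 - 12 = 8, d_4 = (644 - 8^2)/20 = 580/20 = 29, a_4 = floor((25 + 8)/29) = 1.
  m_5 = 29*1 - 8 = 21, d_5 = (644 - 21^2)/29 = 203/29 = 7, a_5 = floor((25 + 21)/7) = 6.
  m_6 = 7*6 - 21 = 21, d_6 = (644 - 21^2)/7 = 203/7 = 29, a_6 = floor((25 + 21)/29) = 1.
  m_7 = 29*1 - 21 = 8, d_7 = (644 - 8^2)/29 = 580/29 = 20, a_7 = floor((25 + 8)/20) = 1.
  m_8 = 20*1 - 8 = 12, d_8 = (644 - 12^2)/20 = 500/20 = 25, a_8 = floor((25 + 12)/25) = 1.
  m_9 = 25*1 - 12 = 13, d_9 = (644 - 13^2)/25 = 475/25 = 19, a_9 = floor((25 + 13)/19) = 2.
  m_10 = 19*2 - 13 = 25, d_10 = (644 - 25^2)/19 = 19/19 = 1, a_10 = floor((25 + 25)/1) = 50.
  m_11 = 1*50 - 25 = 25, d_11 = (644 - 25^2)/1 = 19/1 = 19: (m_11, d_11) = (m_1, d_1) = (25, 19), so from here the quotients repeat a_1, ..., a_10; the period length is 10.
So sqrt(644) = [25; (2, 1, 1, 1, 6, 1, 1, 1, 2, 50)] with period length k = 10.
k is even, so the fundamental solution of x^2 - 644y^2 = 1 is (p_{k-1}, q_{k-1}) = (p_9, q_9); compute convergents through index 9.
Convergents (p_i = a_i*p_{i-1} + p_{i-2}, q_i = a_i*q_{i-1} + q_{i-2} with p_{-2}=0, p_{-1}=1, q_{-2}=1, q_{-1}=0):
  i=0: a_0=25, p_0 = 25*1 + 0 = 25, q_0 = 25*0 + 1 = 1.
  i=1: a_1=2, p_1 = 2*25 + 1 = 51, q_1 = 2*1 + 0 = 2.
  i=2: a_2=1, p_2 = 1*51 + 25 = 76, q_2 = 1*2 + 1 = 3.
  i=3: a_3=1, p_3 = 1*76 + 51 = 127, q_3 = 1*3 + 2 = 5.
  i=4: a_4=1, p_4 = 1*127 + 76 = 203, q_4 = 1*5 + 3 = 8.
  i=5: a_5=6, p_5 = 6*203 + 127 = 1345, q_5 = 6*8 + 5 = 53.
  i=6: a_6=1, p_6 = 1*1345 + 203 = 1548, q_6 = 1*53 + 8 = 61.
  i=7: a_7=1, p_7 = 1*1548 + 1345 = 2893, q_7 = 1*61 + 53 = 114.
  i=8: a_8=1, p_8 = 1*2893 + 1548 = 4441, q_8 = 1*114 + 61 = 175.
  i=9: a_9=2, p_9 = 2*4441 + 2893 = 11775, q_9 = 2*175 + 114 = 464.
Check: 11775^2 - 644*464^2 = 138650625 - 138650624 = 1, so (x, y) = (11775, 464) solves the equation, and by the theorem it is the least positive solution.

(x, y) = (11775, 464)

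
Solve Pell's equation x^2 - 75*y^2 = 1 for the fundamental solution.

(x, y) = (26, 3)

First expand sqrt(75) as a continued fraction. With x_i = (sqrt(75) + m_i)/d_i and (m_0, d_0) = (0, 1): a_0 = floor(sqrt(75)) = 8, since 8^2 = 64 <= 75 < 81 = 9^2.
Iterate m_{i+1} = d_i*a_i - m_i, d_{i+1} = (75 - m_{i+1}^2)/d_i, a_{i+1} = floor((a_0 + m_{i+1})/d_{i+1}):
  m_1 = 1*8 - 0 = 8, d_1 = (75 - 8^2)/1 = 11/1 = 11, a_1 = floor((8 + 8)/11) = 1.
  m_2 = 11*1 - 8 = 3, d_2 = (75 - 3^2)/11 = 66/11 = 6, a_2 = floor((8 + 3)/6) = 1.
  m_3 = 6*1 - 3 = 3, d_3 = (75 - 3^2)/6 = 66/6 = 11, a_3 = floor((8 + 3)/11) = 1.
  m_4 = 11*1 - 3 = 8, d_4 = (75 - 8^2)/11 = 11/11 = 1, a_4 = floor((8 + 8)/1) = 16.
  m_5 = 1*16 - 8 = 8, d_5 = (75 - 8^2)/1 = 11/1 = 11: (m_5, d_5) = (m_1, d_1) = (8, 11), so from here the quotients repeat a_1, ..., a_4; the period length is 4.
So sqrt(75) = [8; (1, 1, 1, 16)] with period length k = 4.
k is even, so the fundamental solution of x^2 - 75y^2 = 1 is (p_{k-1}, q_{k-1}) = (p_3, q_3); compute convergents through index 3.
Convergents (p_i = a_i*p_{i-1} + p_{i-2}, q_i = a_i*q_{i-1} + q_{i-2} with p_{-2}=0, p_{-1}=1, q_{-2}=1, q_{-1}=0):
  i=0: a_0=8, p_0 = 8*1 + 0 = 8, q_0 = 8*0 + 1 = 1.
  i=1: a_1=1, p_1 = 1*8 + 1 = 9, q_1 = 1*1 + 0 = 1.
  i=2: a_2=1, p_2 = 1*9 + 8 = 17, q_2 = 1*1 + 1 = 2.
  i=3: a_3=1, p_3 = 1*17 + 9 = 26, q_3 = 1*2 + 1 = 3.
Check: 26^2 - 75*3^2 = 676 - 675 = 1, so (x, y) = (26, 3) solves the equation, and by the theorem it is the least positive solution.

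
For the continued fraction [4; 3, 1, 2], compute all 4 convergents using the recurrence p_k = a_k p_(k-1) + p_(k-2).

4/1, 13/3, 17/4, 47/11

Using the convergent recurrence p_i = a_i*p_{i-1} + p_{i-2}, q_i = a_i*q_{i-1} + q_{i-2} with p_{-2}=0, p_{-1}=1, q_{-2}=1, q_{-1}=0:
  i=0: a_0=4, p_0 = 4*1 + 0 = 4, q_0 = 4*0 + 1 = 1.
  i=1: a_1=3, p_1 = 3*4 + 1 = 13, q_1 = 3*1 + 0 = 3.
  i=2: a_2=1, p_2 = 1*13 + 4 = 17, q_2 = 1*3 + 1 = 4.
  i=3: a_3=2, p_3 = 2*17 + 13 = 47, q_3 = 2*4 + 3 = 11.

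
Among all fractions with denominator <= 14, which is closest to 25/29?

Expand x = 25/29 as a continued fraction with the Euclidean algorithm:
  25 = 0*29 + 25, so a_0 = 0.
  29 = 1*25 + 4, so a_1 = 1.
  25 = 6*4 + 1, so a_2 = 6.
  4 = 4*1 + 0, so a_3 = 4.
so x = [0; 1, 6, 4].
Convergents (p_i = a_i*p_{i-1} + p_{i-2}, q_i = a_i*q_{i-1} + q_{i-2} with p_{-2}=0, p_{-1}=1, q_{-2}=1, q_{-1}=0), until the denominator exceeds 14:
  i=0: a_0=0, p_0 = 0*1 + 0 = 0, q_0 = 0*0 + 1 = 1.
  i=1: a_1=1, p_1 = 1*0 + 1 = 1, q_1 = 1*1 + 0 = 1.
  i=2: a_2=6, p_2 = 6*1 + 0 = 6, q_2 = 6*1 + 1 = 7.
  i=3: a_3=4, p_3 = 4*6 + 1 = 25, q_3 = 4*7 + 1 = 29.
q_3 = 29 > 14, so the last convergent with denominator <= 14 is p_2/q_2 = 6/7.
The closest fraction with denominator <= 14 is either p_2/q_2 or the intermediate fraction (k*p_2 + p_1)/(k*q_2 + q_1) with the largest k >= 1 whose denominator stays <= 14; these approach x as k grows, and every other convergent or intermediate fraction in range is farther away.
Largest k: floor((14 - q_1)/q_2) = floor((14 - 1)/7) = 1.
That gives (1*6 + 1)/(1*7 + 1) = 7/8.
Compare the errors: |x - 6/7| = |25*7 - 6*29|/(29*7) = 1/203, and |x - 7/8| = |25*8 - 7*29|/(29*8) = 3/232.
Cross-multiplying, 1*232 = 232 < 609 = 3*203, so 1/203 is smaller: the convergent 6/7 is closer to x than 7/8.

6/7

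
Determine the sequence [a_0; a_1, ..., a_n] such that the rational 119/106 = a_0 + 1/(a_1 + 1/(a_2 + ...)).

[1; 8, 6, 2]

Run the Euclidean algorithm on 119 and 106; the successive quotients are the partial quotients a_0, a_1, ... (each step inverts the fractional part left over by the previous one):
  119 = 1*106 + 13, so a_0 = 1.
  106 = 8*13 + 2, so a_1 = 8.
  13 = 6*2 + 1, so a_2 = 6.
  2 = 2*1 + 0, so a_3 = 2.
The remainder reaches 0 after 4 divisions, so the expansion has 4 partial quotients, read off in order.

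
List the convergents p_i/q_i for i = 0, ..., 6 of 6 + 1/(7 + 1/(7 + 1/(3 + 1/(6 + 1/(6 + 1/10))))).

Using the convergent recurrence p_i = a_i*p_{i-1} + p_{i-2}, q_i = a_i*q_{i-1} + q_{i-2} with p_{-2}=0, p_{-1}=1, q_{-2}=1, q_{-1}=0:
  i=0: a_0=6, p_0 = 6*1 + 0 = 6, q_0 = 6*0 + 1 = 1.
  i=1: a_1=7, p_1 = 7*6 + 1 = 43, q_1 = 7*1 + 0 = 7.
  i=2: a_2=7, p_2 = 7*43 + 6 = 307, q_2 = 7*7 + 1 = 50.
  i=3: a_3=3, p_3 = 3*307 + 43 = 964, q_3 = 3*50 + 7 = 157.
  i=4: a_4=6, p_4 = 6*964 + 307 = 6091, q_4 = 6*157 + 50 = 992.
  i=5: a_5=6, p_5 = 6*6091 + 964 = 37510, q_5 = 6*992 + 157 = 6109.
  i=6: a_6=10, p_6 = 10*37510 + 6091 = 381191, q_6 = 10*6109 + 992 = 62082.

6/1, 43/7, 307/50, 964/157, 6091/992, 37510/6109, 381191/62082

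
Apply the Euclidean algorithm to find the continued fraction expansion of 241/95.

[2; 1, 1, 6, 3, 2]

Run the Euclidean algorithm on 241 and 95; the successive quotients are the partial quotients a_0, a_1, ... (each step inverts the fractional part left over by the previous one):
  241 = 2*95 + 51, so a_0 = 2.
  95 = 1*51 + 44, so a_1 = 1.
  51 = 1*44 + 7, so a_2 = 1.
  44 = 6*7 + 2, so a_3 = 6.
  7 = 3*2 + 1, so a_4 = 3.
  2 = 2*1 + 0, so a_5 = 2.
The remainder reaches 0 after 6 divisions, so the expansion has 6 partial quotients, read off in order.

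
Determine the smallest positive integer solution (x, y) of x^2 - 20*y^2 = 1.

(x, y) = (9, 2)

First expand sqrt(20) as a continued fraction. With x_i = (sqrt(20) + m_i)/d_i and (m_0, d_0) = (0, 1): a_0 = floor(sqrt(20)) = 4, since 4^2 = 16 <= 20 < 25 = 5^2.
Iterate m_{i+1} = d_i*a_i - m_i, d_{i+1} = (20 - m_{i+1}^2)/d_i, a_{i+1} = floor((a_0 + m_{i+1})/d_{i+1}):
  m_1 = 1*4 - 0 = 4, d_1 = (20 - 4^2)/1 = 4/1 = 4, a_1 = floor((4 + 4)/4) = 2.
  m_2 = 4*2 - 4 = 4, d_2 = (20 - 4^2)/4 = 4/4 = 1, a_2 = floor((4 + 4)/1) = 8.
  m_3 = 1*8 - 4 = 4, d_3 = (20 - 4^2)/1 = 4/1 = 4: (m_3, d_3) = (m_1, d_1) = (4, 4), so from here the quotients repeat a_1, a_2; the period length is 2.
So sqrt(20) = [4; (2, 8)] with period length k = 2.
k is even, so the fundamental solution of x^2 - 20y^2 = 1 is (p_{k-1}, q_{k-1}) = (p_1, q_1); compute convergents through index 1.
Convergents (p_i = a_i*p_{i-1} + p_{i-2}, q_i = a_i*q_{i-1} + q_{i-2} with p_{-2}=0, p_{-1}=1, q_{-2}=1, q_{-1}=0):
  i=0: a_0=4, p_0 = 4*1 + 0 = 4, q_0 = 4*0 + 1 = 1.
  i=1: a_1=2, p_1 = 2*4 + 1 = 9, q_1 = 2*1 + 0 = 2.
Check: 9^2 - 20*2^2 = 81 - 80 = 1, so (x, y) = (9, 2) solves the equation, and by the theorem it is the least positive solution.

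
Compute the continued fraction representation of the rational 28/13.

Run the Euclidean algorithm on 28 and 13; the successive quotients are the partial quotients a_0, a_1, ... (each step inverts the fractional part left over by the previous one):
  28 = 2*13 + 2, so a_0 = 2.
  13 = 6*2 + 1, so a_1 = 6.
  2 = 2*1 + 0, so a_2 = 2.
The remainder reaches 0 after 3 divisions, so the expansion has 3 partial quotients, read off in order.

[2; 6, 2]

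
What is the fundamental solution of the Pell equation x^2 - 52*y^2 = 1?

(x, y) = (649, 90)

First expand sqrt(52) as a continued fraction. With x_i = (sqrt(52) + m_i)/d_i and (m_0, d_0) = (0, 1): a_0 = floor(sqrt(52)) = 7, since 7^2 = 49 <= 52 < 64 = 8^2.
Iterate m_{i+1} = d_i*a_i - m_i, d_{i+1} = (52 - m_{i+1}^2)/d_i, a_{i+1} = floor((a_0 + m_{i+1})/d_{i+1}):
  m_1 = 1*7 - 0 = 7, d_1 = (52 - 7^2)/1 = 3/1 = 3, a_1 = floor((7 + 7)/3) = 4.
  m_2 = 3*4 - 7 = 5, d_2 = (52 - 5^2)/3 = 27/3 = 9, a_2 = floor((7 + 5)/9) = 1.
  m_3 = 9*1 - 5 = 4, d_3 = (52 - 4^2)/9 = 36/9 = 4, a_3 = floor((7 + 4)/4) = 2.
  m_4 = 4*2 - 4 = 4, d_4 = (52 - 4^2)/4 = 36/4 = 9, a_4 = floor((7 + 4)/9) = 1.
  m_5 = 9*1 - 4 = 5, d_5 = (52 - 5^2)/9 = 27/9 = 3, a_5 = floor((7 + 5)/3) = 4.
  m_6 = 3*4 - 5 = 7, d_6 = (52 - 7^2)/3 = 3/3 = 1, a_6 = floor((7 + 7)/1) = 14.
  m_7 = 1*14 - 7 = 7, d_7 = (52 - 7^2)/1 = 3/1 = 3: (m_7, d_7) = (m_1, d_1) = (7, 3), so from here the quotients repeat a_1, ..., a_6; the period length is 6.
So sqrt(52) = [7; (4, 1, 2, 1, 4, 14)] with period length k = 6.
k is even, so the fundamental solution of x^2 - 52y^2 = 1 is (p_{k-1}, q_{k-1}) = (p_5, q_5); compute convergents through index 5.
Convergents (p_i = a_i*p_{i-1} + p_{i-2}, q_i = a_i*q_{i-1} + q_{i-2} with p_{-2}=0, p_{-1}=1, q_{-2}=1, q_{-1}=0):
  i=0: a_0=7, p_0 = 7*1 + 0 = 7, q_0 = 7*0 + 1 = 1.
  i=1: a_1=4, p_1 = 4*7 + 1 = 29, q_1 = 4*1 + 0 = 4.
  i=2: a_2=1, p_2 = 1*29 + 7 = 36, q_2 = 1*4 + 1 = 5.
  i=3: a_3=2, p_3 = 2*36 + 29 = 101, q_3 = 2*5 + 4 = 14.
  i=4: a_4=1, p_4 = 1*101 + 36 = 137, q_4 = 1*14 + 5 = 19.
  i=5: a_5=4, p_5 = 4*137 + 101 = 649, q_5 = 4*19 + 14 = 90.
Check: 649^2 - 52*90^2 = 421201 - 421200 = 1, so (x, y) = (649, 90) solves the equation, and by the theorem it is the least positive solution.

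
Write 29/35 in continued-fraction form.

Run the Euclidean algorithm on 29 and 35; the successive quotients are the partial quotients a_0, a_1, ... (each step inverts the fractional part left over by the previous one):
  29 = 0*35 + 29, so a_0 = 0.
  35 = 1*29 + 6, so a_1 = 1.
  29 = 4*6 + 5, so a_2 = 4.
  6 = 1*5 + 1, so a_3 = 1.
  5 = 5*1 + 0, so a_4 = 5.
The remainder reaches 0 after 5 divisions, so the expansion has 5 partial quotients, read off in order.

[0; 1, 4, 1, 5]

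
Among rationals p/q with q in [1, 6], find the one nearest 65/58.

Expand x = 65/58 as a continued fraction with the Euclidean algorithm:
  65 = 1*58 + 7, so a_0 = 1.
  58 = 8*7 + 2, so a_1 = 8.
  7 = 3*2 + 1, so a_2 = 3.
  2 = 2*1 + 0, so a_3 = 2.
so x = [1; 8, 3, 2].
Convergents (p_i = a_i*p_{i-1} + p_{i-2}, q_i = a_i*q_{i-1} + q_{i-2} with p_{-2}=0, p_{-1}=1, q_{-2}=1, q_{-1}=0), until the denominator exceeds 6:
  i=0: a_0=1, p_0 = 1*1 + 0 = 1, q_0 = 1*0 + 1 = 1.
  i=1: a_1=8, p_1 = 8*1 + 1 = 9, q_1 = 8*1 + 0 = 8.
q_1 = 8 > 6, so the last convergent with denominator <= 6 is p_0/q_0 = 1/1.
The closest fraction with denominator <= 6 is either p_0/q_0 or the intermediate fraction (k*p_0 + p_{-1})/(k*q_0 + q_{-1}) with the largest k >= 1 whose denominator stays <= 6; these approach x as k grows, and every other convergent or intermediate fraction in range is farther away.
Largest k: floor((6 - q_{-1})/q_0) = floor((6 - 0)/1) = 6 (using the seeds p_{-1} = 1, q_{-1} = 0).
That gives (6*1 + 1)/(6*1 + 0) = 7/6.
Compare the errors: |x - 1/1| = |65*1 - 1*58|/(58*1) = 7/58, and |x - 7/6| = |65*6 - 7*58|/(58*6) = 16/348.
Cross-multiplying, 16*58 = 928 < 2436 = 7*348, so 16/348 is smaller: the intermediate fraction 7/6 is closer to x than 1/1.

7/6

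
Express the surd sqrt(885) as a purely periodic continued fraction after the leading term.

Write x_i = (sqrt(885) + m_i)/d_i with (m_0, d_0) = (0, 1). a_0 = floor(sqrt(885)) = 29, since 29^2 = 841 <= 885 < 900 = 30^2.
Iterate m_{i+1} = d_i*a_i - m_i, d_{i+1} = (885 - m_{i+1}^2)/d_i, a_{i+1} = floor((a_0 + m_{i+1})/d_{i+1}):
  m_1 = 1*29 - 0 = 29, d_1 = (885 - 29^2)/1 = 44/1 = 44, a_1 = floor((29 + 29)/44) = 1.
  m_2 = 44*1 - 29 = 15, d_2 = (885 - 15^2)/44 = 660/44 = 15, a_2 = floor((29 + 15)/15) = 2.
  m_3 = 15*2 - 15 = 15, d_3 = (885 - 15^2)/15 = 660/15 = 44, a_3 = floor((29 + 15)/44) = 1.
  m_4 = 44*1 - 15 = 29, d_4 = (885 - 29^2)/44 = 44/44 = 1, a_4 = floor((29 + 29)/1) = 58.
  m_5 = 1*58 - 29 = 29, d_5 = (885 - 29^2)/1 = 44/1 = 44: (m_5, d_5) = (m_1, d_1) = (29, 44), so from here the quotients repeat a_1, ..., a_4; the period length is 4.
Hence the expansion of sqrt(885) is a_0 = 29 followed by the repeating block 1, 2, 1, 58 (period 4).

[29; (1, 2, 1, 58)]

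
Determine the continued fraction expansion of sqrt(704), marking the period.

[26; (1, 1, 7, 13, 7, 1, 1, 52)]

Write x_i = (sqrt(704) + m_i)/d_i with (m_0, d_0) = (0, 1). a_0 = floor(sqrt(704)) = 26, since 26^2 = 676 <= 704 < 729 = 27^2.
Iterate m_{i+1} = d_i*a_i - m_i, d_{i+1} = (704 - m_{i+1}^2)/d_i, a_{i+1} = floor((a_0 + m_{i+1})/d_{i+1}):
  m_1 = 1*26 - 0 = 26, d_1 = (704 - 26^2)/1 = 28/1 = 28, a_1 = floor((26 + 26)/28) = 1.
  m_2 = 28*1 - 26 = 2, d_2 = (704 - 2^2)/28 = 700/28 = 25, a_2 = floor((26 + 2)/25) = 1.
  m_3 = 25*1 - 2 = 23, d_3 = (704 - 23^2)/25 = 175/25 = 7, a_3 = floor((26 + 23)/7) = 7.
  m_4 = 7*7 - 23 = 26, d_4 = (704 - 26^2)/7 = 28/7 = 4, a_4 = floor((26 + 26)/4) = 13.
  m_5 = 4*13 - 26 = 26, d_5 = (704 - 26^2)/4 = 28/4 = 7, a_5 = floor((26 + 26)/7) = 7.
  m_6 = 7*7 - 26 = 23, d_6 = (704 - 23^2)/7 = 175/7 = 25, a_6 = floor((26 + 23)/25) = 1.
  m_7 = 25*1 - 23 = 2, d_7 = (704 - 2^2)/25 = 700/25 = 28, a_7 = floor((26 + 2)/28) = 1.
  m_8 = 28*1 - 2 = 26, d_8 = (704 - 26^2)/28 = 28/28 = 1, a_8 = floor((26 + 26)/1) = 52.
  m_9 = 1*52 - 26 = 26, d_9 = (704 - 26^2)/1 = 28/1 = 28: (m_9, d_9) = (m_1, d_1) = (26, 28), so from here the quotients repeat a_1, ..., a_8; the period length is 8.
Hence the expansion of sqrt(704) is a_0 = 26 followed by the repeating block 1, 1, 7, 13, 7, 1, 1, 52 (period 8).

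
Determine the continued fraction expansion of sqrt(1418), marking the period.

[37; (1, 1, 1, 10, 10, 1, 1, 1, 74)]

Write x_i = (sqrt(1418) + m_i)/d_i with (m_0, d_0) = (0, 1). a_0 = floor(sqrt(1418)) = 37, since 37^2 = 1369 <= 1418 < 1444 = 38^2.
Iterate m_{i+1} = d_i*a_i - m_i, d_{i+1} = (1418 - m_{i+1}^2)/d_i, a_{i+1} = floor((a_0 + m_{i+1})/d_{i+1}):
  m_1 = 1*37 - 0 = 37, d_1 = (1418 - 37^2)/1 = 49/1 = 49, a_1 = floor((37 + 37)/49) = 1.
  m_2 = 49*1 - 37 = 12, d_2 = (1418 - 12^2)/49 = 1274/49 = 26, a_2 = floor((37 + 12)/26) = 1.
  m_3 = 26*1 - 12 = 14, d_3 = (1418 - 14^2)/26 = 1222/26 = 47, a_3 = floor((37 + 14)/47) = 1.
  m_4 = 47*1 - 14 = 33, d_4 = (1418 - 33^2)/47 = 329/47 = 7, a_4 = floor((37 + 33)/7) = 10.
  m_5 = 7*10 - 33 = 37, d_5 = (1418 - 37^2)/7 = 49/7 = 7, a_5 = floor((37 + 37)/7) = 10.
  m_6 = 7*10 - 37 = 33, d_6 = (1418 - 33^2)/7 = 329/7 = 47, a_6 = floor((37 + 33)/47) = 1.
  m_7 = 47*1 - 33 = 14, d_7 = (1418 - 14^2)/47 = 1222/47 = 26, a_7 = floor((37 + 14)/26) = 1.
  m_8 = 26*1 - 14 = 12, d_8 = (1418 - 12^2)/26 = 1274/26 = 49, a_8 = floor((37 + 12)/49) = 1.
  m_9 = 49*1 - 12 = 37, d_9 = (1418 - 37^2)/49 = 49/49 = 1, a_9 = floor((37 + 37)/1) = 74.
  m_10 = 1*74 - 37 = 37, d_10 = (1418 - 37^2)/1 = 49/1 = 49: (m_10, d_10) = (m_1, d_1) = (37, 49), so from here the quotients repeat a_1, ..., a_9; the period length is 9.
Hence the expansion of sqrt(1418) is a_0 = 37 followed by the repeating block 1, 1, 1, 10, 10, 1, 1, 1, 74 (period 9).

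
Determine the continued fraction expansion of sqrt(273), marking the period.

[16; (1, 1, 10, 1, 1, 32)]

Write x_i = (sqrt(273) + m_i)/d_i with (m_0, d_0) = (0, 1). a_0 = floor(sqrt(273)) = 16, since 16^2 = 256 <= 273 < 289 = 17^2.
Iterate m_{i+1} = d_i*a_i - m_i, d_{i+1} = (273 - m_{i+1}^2)/d_i, a_{i+1} = floor((a_0 + m_{i+1})/d_{i+1}):
  m_1 = 1*16 - 0 = 16, d_1 = (273 - 16^2)/1 = 17/1 = 17, a_1 = floor((16 + 16)/17) = 1.
  m_2 = 17*1 - 16 = 1, d_2 = (273 - 1^2)/17 = 272/17 = 16, a_2 = floor((16 + 1)/16) = 1.
  m_3 = 16*1 - 1 = 15, d_3 = (273 - 15^2)/16 = 48/16 = 3, a_3 = floor((16 + 15)/3) = 10.
  m_4 = 3*10 - 15 = 15, d_4 = (273 - 15^2)/3 = 48/3 = 16, a_4 = floor((16 + 15)/16) = 1.
  m_5 = 16*1 - 15 = 1, d_5 = (273 - 1^2)/16 = 272/16 = 17, a_5 = floor((16 + 1)/17) = 1.
  m_6 = 17*1 - 1 = 16, d_6 = (273 - 16^2)/17 = 17/17 = 1, a_6 = floor((16 + 16)/1) = 32.
  m_7 = 1*32 - 16 = 16, d_7 = (273 - 16^2)/1 = 17/1 = 17: (m_7, d_7) = (m_1, d_1) = (16, 17), so from here the quotients repeat a_1, ..., a_6; the period length is 6.
Hence the expansion of sqrt(273) is a_0 = 16 followed by the repeating block 1, 1, 10, 1, 1, 32 (period 6).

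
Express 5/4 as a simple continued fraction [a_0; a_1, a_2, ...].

[1; 4]

Run the Euclidean algorithm on 5 and 4; the successive quotients are the partial quotients a_0, a_1, ... (each step inverts the fractional part left over by the previous one):
  5 = 1*4 + 1, so a_0 = 1.
  4 = 4*1 + 0, so a_1 = 4.
The remainder reaches 0 after 2 divisions, so the expansion has 2 partial quotients, read off in order.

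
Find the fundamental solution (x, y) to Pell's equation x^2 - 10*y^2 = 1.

(x, y) = (19, 6)

First expand sqrt(10) as a continued fraction. With x_i = (sqrt(10) + m_i)/d_i and (m_0, d_0) = (0, 1): a_0 = floor(sqrt(10)) = 3, since 3^2 = 9 <= 10 < 16 = 4^2.
Iterate m_{i+1} = d_i*a_i - m_i, d_{i+1} = (10 - m_{i+1}^2)/d_i, a_{i+1} = floor((a_0 + m_{i+1})/d_{i+1}):
  m_1 = 1*3 - 0 = 3, d_1 = (10 - 3^2)/1 = 1/1 = 1, a_1 = floor((3 + 3)/1) = 6.
  m_2 = 1*6 - 3 = 3, d_2 = (10 - 3^2)/1 = 1/1 = 1: (m_2, d_2) = (m_1, d_1) = (3, 1), so from here the quotient a_1 repeats; the period length is 1.
So sqrt(10) = [3; (6)] with period length k = 1.
k is odd, so (p_{k-1}, q_{k-1}) only solves x^2 - 10y^2 = -1 and the fundamental solution of x^2 - 10y^2 = 1 is (p_{2k-1}, q_{2k-1}) = (p_1, q_1); compute convergents through index 1, running through the period twice.
Convergents (p_i = a_i*p_{i-1} + p_{i-2}, q_i = a_i*q_{i-1} + q_{i-2} with p_{-2}=0, p_{-1}=1, q_{-2}=1, q_{-1}=0):
  i=0: a_0=3, p_0 = 3*1 + 0 = 3, q_0 = 3*0 + 1 = 1.
  i=1: a_1=6, p_1 = 6*3 + 1 = 19, q_1 = 6*1 + 0 = 6.
Indeed p_0^2 - 10*q_0^2 = 9 - 10 = -1, not +1.
Check: 19^2 - 10*6^2 = 361 - 360 = 1, so (x, y) = (19, 6) solves the equation, and by the theorem it is the least positive solution.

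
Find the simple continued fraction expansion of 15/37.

Run the Euclidean algorithm on 15 and 37; the successive quotients are the partial quotients a_0, a_1, ... (each step inverts the fractional part left over by the previous one):
  15 = 0*37 + 15, so a_0 = 0.
  37 = 2*15 + 7, so a_1 = 2.
  15 = 2*7 + 1, so a_2 = 2.
  7 = 7*1 + 0, so a_3 = 7.
The remainder reaches 0 after 4 divisions, so the expansion has 4 partial quotients, read off in order.

[0; 2, 2, 7]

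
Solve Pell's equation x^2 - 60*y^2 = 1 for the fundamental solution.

First expand sqrt(60) as a continued fraction. With x_i = (sqrt(60) + m_i)/d_i and (m_0, d_0) = (0, 1): a_0 = floor(sqrt(60)) = 7, since 7^2 = 49 <= 60 < 64 = 8^2.
Iterate m_{i+1} = d_i*a_i - m_i, d_{i+1} = (60 - m_{i+1}^2)/d_i, a_{i+1} = floor((a_0 + m_{i+1})/d_{i+1}):
  m_1 = 1*7 - 0 = 7, d_1 = (60 - 7^2)/1 = 11/1 = 11, a_1 = floor((7 + 7)/11) = 1.
  m_2 = 11*1 - 7 = 4, d_2 = (60 - 4^2)/11 = 44/11 = 4, a_2 = floor((7 + 4)/4) = 2.
  m_3 = 4*2 - 4 = 4, d_3 = (60 - 4^2)/4 = 44/4 = 11, a_3 = floor((7 + 4)/11) = 1.
  m_4 = 11*1 - 4 = 7, d_4 = (60 - 7^2)/11 = 11/11 = 1, a_4 = floor((7 + 7)/1) = 14.
  m_5 = 1*14 - 7 = 7, d_5 = (60 - 7^2)/1 = 11/1 = 11: (m_5, d_5) = (m_1, d_1) = (7, 11), so from here the quotients repeat a_1, ..., a_4; the period length is 4.
So sqrt(60) = [7; (1, 2, 1, 14)] with period length k = 4.
k is even, so the fundamental solution of x^2 - 60y^2 = 1 is (p_{k-1}, q_{k-1}) = (p_3, q_3); compute convergents through index 3.
Convergents (p_i = a_i*p_{i-1} + p_{i-2}, q_i = a_i*q_{i-1} + q_{i-2} with p_{-2}=0, p_{-1}=1, q_{-2}=1, q_{-1}=0):
  i=0: a_0=7, p_0 = 7*1 + 0 = 7, q_0 = 7*0 + 1 = 1.
  i=1: a_1=1, p_1 = 1*7 + 1 = 8, q_1 = 1*1 + 0 = 1.
  i=2: a_2=2, p_2 = 2*8 + 7 = 23, q_2 = 2*1 + 1 = 3.
  i=3: a_3=1, p_3 = 1*23 + 8 = 31, q_3 = 1*3 + 1 = 4.
Check: 31^2 - 60*4^2 = 961 - 960 = 1, so (x, y) = (31, 4) solves the equation, and by the theorem it is the least positive solution.

(x, y) = (31, 4)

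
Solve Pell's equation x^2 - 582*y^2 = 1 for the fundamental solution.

First expand sqrt(582) as a continued fraction. With x_i = (sqrt(582) + m_i)/d_i and (m_0, d_0) = (0, 1): a_0 = floor(sqrt(582)) = 24, since 24^2 = 576 <= 582 < 625 = 25^2.
Iterate m_{i+1} = d_i*a_i - m_i, d_{i+1} = (582 - m_{i+1}^2)/d_i, a_{i+1} = floor((a_0 + m_{i+1})/d_{i+1}):
  m_1 = 1*24 - 0 = 24, d_1 = (582 - 24^2)/1 = 6/1 = 6, a_1 = floor((24 + 24)/6) = 8.
  m_2 = 6*8 - 24 = 24, d_2 = (582 - 24^2)/6 = 6/6 = 1, a_2 = floor((24 + 24)/1) = 48.
  m_3 = 1*48 - 24 = 24, d_3 = (582 - 24^2)/1 = 6/1 = 6: (m_3, d_3) = (m_1, d_1) = (24, 6), so from here the quotients repeat a_1, a_2; the period length is 2.
So sqrt(582) = [24; (8, 48)] with period length k = 2.
k is even, so the fundamental solution of x^2 - 582y^2 = 1 is (p_{k-1}, q_{k-1}) = (p_1, q_1); compute convergents through index 1.
Convergents (p_i = a_i*p_{i-1} + p_{i-2}, q_i = a_i*q_{i-1} + q_{i-2} with p_{-2}=0, p_{-1}=1, q_{-2}=1, q_{-1}=0):
  i=0: a_0=24, p_0 = 24*1 + 0 = 24, q_0 = 24*0 + 1 = 1.
  i=1: a_1=8, p_1 = 8*24 + 1 = 193, q_1 = 8*1 + 0 = 8.
Check: 193^2 - 582*8^2 = 37249 - 37248 = 1, so (x, y) = (193, 8) solves the equation, and by the theorem it is the least positive solution.

(x, y) = (193, 8)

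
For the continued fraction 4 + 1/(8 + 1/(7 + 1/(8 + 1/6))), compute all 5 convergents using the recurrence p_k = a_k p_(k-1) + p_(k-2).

Using the convergent recurrence p_i = a_i*p_{i-1} + p_{i-2}, q_i = a_i*q_{i-1} + q_{i-2} with p_{-2}=0, p_{-1}=1, q_{-2}=1, q_{-1}=0:
  i=0: a_0=4, p_0 = 4*1 + 0 = 4, q_0 = 4*0 + 1 = 1.
  i=1: a_1=8, p_1 = 8*4 + 1 = 33, q_1 = 8*1 + 0 = 8.
  i=2: a_2=7, p_2 = 7*33 + 4 = 235, q_2 = 7*8 + 1 = 57.
  i=3: a_3=8, p_3 = 8*235 + 33 = 1913, q_3 = 8*57 + 8 = 464.
  i=4: a_4=6, p_4 = 6*1913 + 235 = 11713, q_4 = 6*464 + 57 = 2841.

4/1, 33/8, 235/57, 1913/464, 11713/2841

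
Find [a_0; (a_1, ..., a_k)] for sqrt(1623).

[40; (3, 2, 26, 2, 3, 80)]

Write x_i = (sqrt(1623) + m_i)/d_i with (m_0, d_0) = (0, 1). a_0 = floor(sqrt(1623)) = 40, since 40^2 = 1600 <= 1623 < 1681 = 41^2.
Iterate m_{i+1} = d_i*a_i - m_i, d_{i+1} = (1623 - m_{i+1}^2)/d_i, a_{i+1} = floor((a_0 + m_{i+1})/d_{i+1}):
  m_1 = 1*40 - 0 = 40, d_1 = (1623 - 40^2)/1 = 23/1 = 23, a_1 = floor((40 + 40)/23) = 3.
  m_2 = 23*3 - 40 = 29, d_2 = (1623 - 29^2)/23 = 782/23 = 34, a_2 = floor((40 + 29)/34) = 2.
  m_3 = 34*2 - 29 = 39, d_3 = (1623 - 39^2)/34 = 102/34 = 3, a_3 = floor((40 + 39)/3) = 26.
  m_4 = 3*26 - 39 = 39, d_4 = (1623 - 39^2)/3 = 102/3 = 34, a_4 = floor((40 + 39)/34) = 2.
  m_5 = 34*2 - 39 = 29, d_5 = (1623 - 29^2)/34 = 782/34 = 23, a_5 = floor((40 + 29)/23) = 3.
  m_6 = 23*3 - 29 = 40, d_6 = (1623 - 40^2)/23 = 23/23 = 1, a_6 = floor((40 + 40)/1) = 80.
  m_7 = 1*80 - 40 = 40, d_7 = (1623 - 40^2)/1 = 23/1 = 23: (m_7, d_7) = (m_1, d_1) = (40, 23), so from here the quotients repeat a_1, ..., a_6; the period length is 6.
Hence the expansion of sqrt(1623) is a_0 = 40 followed by the repeating block 3, 2, 26, 2, 3, 80 (period 6).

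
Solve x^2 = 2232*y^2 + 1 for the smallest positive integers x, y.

(x, y) = (7937, 168)

First expand sqrt(2232) as a continued fraction. With x_i = (sqrt(2232) + m_i)/d_i and (m_0, d_0) = (0, 1): a_0 = floor(sqrt(2232)) = 47, since 47^2 = 2209 <= 2232 < 2304 = 48^2.
Iterate m_{i+1} = d_i*a_i - m_i, d_{i+1} = (2232 - m_{i+1}^2)/d_i, a_{i+1} = floor((a_0 + m_{i+1})/d_{i+1}):
  m_1 = 1*47 - 0 = 47, d_1 = (2232 - 47^2)/1 = 23/1 = 23, a_1 = floor((47 + 47)/23) = 4.
  m_2 = 23*4 - 47 = 45, d_2 = (2232 - 45^2)/23 = 207/23 = 9, a_2 = floor((47 + 45)/9) = 10.
  m_3 = 9*10 - 45 = 45, d_3 = (2232 - 45^2)/9 = 207/9 = 23, a_3 = floor((47 + 45)/23) = 4.
  m_4 = 23*4 - 45 = 47, d_4 = (2232 - 47^2)/23 = 23/23 = 1, a_4 = floor((47 + 47)/1) = 94.
  m_5 = 1*94 - 47 = 47, d_5 = (2232 - 47^2)/1 = 23/1 = 23: (m_5, d_5) = (m_1, d_1) = (47, 23), so from here the quotients repeat a_1, ..., a_4; the period length is 4.
So sqrt(2232) = [47; (4, 10, 4, 94)] with period length k = 4.
k is even, so the fundamental solution of x^2 - 2232y^2 = 1 is (p_{k-1}, q_{k-1}) = (p_3, q_3); compute convergents through index 3.
Convergents (p_i = a_i*p_{i-1} + p_{i-2}, q_i = a_i*q_{i-1} + q_{i-2} with p_{-2}=0, p_{-1}=1, q_{-2}=1, q_{-1}=0):
  i=0: a_0=47, p_0 = 47*1 + 0 = 47, q_0 = 47*0 + 1 = 1.
  i=1: a_1=4, p_1 = 4*47 + 1 = 189, q_1 = 4*1 + 0 = 4.
  i=2: a_2=10, p_2 = 10*189 + 47 = 1937, q_2 = 10*4 + 1 = 41.
  i=3: a_3=4, p_3 = 4*1937 + 189 = 7937, q_3 = 4*41 + 4 = 168.
Check: 7937^2 - 2232*168^2 = 62995969 - 62995968 = 1, so (x, y) = (7937, 168) solves the equation, and by the theorem it is the least positive solution.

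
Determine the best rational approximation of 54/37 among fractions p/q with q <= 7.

Expand x = 54/37 as a continued fraction with the Euclidean algorithm:
  54 = 1*37 + 17, so a_0 = 1.
  37 = 2*17 + 3, so a_1 = 2.
  17 = 5*3 + 2, so a_2 = 5.
  3 = 1*2 + 1, so a_3 = 1.
  2 = 2*1 + 0, so a_4 = 2.
so x = [1; 2, 5, 1, 2].
Convergents (p_i = a_i*p_{i-1} + p_{i-2}, q_i = a_i*q_{i-1} + q_{i-2} with p_{-2}=0, p_{-1}=1, q_{-2}=1, q_{-1}=0), until the denominator exceeds 7:
  i=0: a_0=1, p_0 = 1*1 + 0 = 1, q_0 = 1*0 + 1 = 1.
  i=1: a_1=2, p_1 = 2*1 + 1 = 3, q_1 = 2*1 + 0 = 2.
  i=2: a_2=5, p_2 = 5*3 + 1 = 16, q_2 = 5*2 + 1 = 11.
q_2 = 11 > 7, so the last convergent with denominator <= 7 is p_1/q_1 = 3/2.
The closest fraction with denominator <= 7 is either p_1/q_1 or the intermediate fraction (k*p_1 + p_0)/(k*q_1 + q_0) with the largest k >= 1 whose denominator stays <= 7; these approach x as k grows, and every other convergent or intermediate fraction in range is farther away.
Largest k: floor((7 - q_0)/q_1) = floor((7 - 1)/2) = 3.
That gives (3*3 + 1)/(3*2 + 1) = 10/7.
Compare the errors: |x - 3/2| = |54*2 - 3*37|/(37*2) = 3/74, and |x - 10/7| = |54*7 - 10*37|/(37*7) = 8/259.
Cross-multiplying, 8*74 = 592 < 777 = 3*259, so 8/259 is smaller: the intermediate fraction 10/7 is closer to x than 3/2.

10/7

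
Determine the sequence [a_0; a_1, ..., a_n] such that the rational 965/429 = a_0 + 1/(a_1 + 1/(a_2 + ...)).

[2; 4, 107]

Run the Euclidean algorithm on 965 and 429; the successive quotients are the partial quotients a_0, a_1, ... (each step inverts the fractional part left over by the previous one):
  965 = 2*429 + 107, so a_0 = 2.
  429 = 4*107 + 1, so a_1 = 4.
  107 = 107*1 + 0, so a_2 = 107.
The remainder reaches 0 after 3 divisions, so the expansion has 3 partial quotients, read off in order.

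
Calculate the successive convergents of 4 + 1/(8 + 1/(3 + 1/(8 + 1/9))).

4/1, 33/8, 103/25, 857/208, 7816/1897

Using the convergent recurrence p_i = a_i*p_{i-1} + p_{i-2}, q_i = a_i*q_{i-1} + q_{i-2} with p_{-2}=0, p_{-1}=1, q_{-2}=1, q_{-1}=0:
  i=0: a_0=4, p_0 = 4*1 + 0 = 4, q_0 = 4*0 + 1 = 1.
  i=1: a_1=8, p_1 = 8*4 + 1 = 33, q_1 = 8*1 + 0 = 8.
  i=2: a_2=3, p_2 = 3*33 + 4 = 103, q_2 = 3*8 + 1 = 25.
  i=3: a_3=8, p_3 = 8*103 + 33 = 857, q_3 = 8*25 + 8 = 208.
  i=4: a_4=9, p_4 = 9*857 + 103 = 7816, q_4 = 9*208 + 25 = 1897.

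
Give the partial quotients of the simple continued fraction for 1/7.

[0; 7]

Run the Euclidean algorithm on 1 and 7; the successive quotients are the partial quotients a_0, a_1, ... (each step inverts the fractional part left over by the previous one):
  1 = 0*7 + 1, so a_0 = 0.
  7 = 7*1 + 0, so a_1 = 7.
The remainder reaches 0 after 2 divisions, so the expansion has 2 partial quotients, read off in order.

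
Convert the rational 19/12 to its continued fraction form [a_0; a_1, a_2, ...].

Run the Euclidean algorithm on 19 and 12; the successive quotients are the partial quotients a_0, a_1, ... (each step inverts the fractional part left over by the previous one):
  19 = 1*12 + 7, so a_0 = 1.
  12 = 1*7 + 5, so a_1 = 1.
  7 = 1*5 + 2, so a_2 = 1.
  5 = 2*2 + 1, so a_3 = 2.
  2 = 2*1 + 0, so a_4 = 2.
The remainder reaches 0 after 5 divisions, so the expansion has 5 partial quotients, read off in order.

[1; 1, 1, 2, 2]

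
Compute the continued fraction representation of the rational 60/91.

Run the Euclidean algorithm on 60 and 91; the successive quotients are the partial quotients a_0, a_1, ... (each step inverts the fractional part left over by the previous one):
  60 = 0*91 + 60, so a_0 = 0.
  91 = 1*60 + 31, so a_1 = 1.
  60 = 1*31 + 29, so a_2 = 1.
  31 = 1*29 + 2, so a_3 = 1.
  29 = 14*2 + 1, so a_4 = 14.
  2 = 2*1 + 0, so a_5 = 2.
The remainder reaches 0 after 6 divisions, so the expansion has 6 partial quotients, read off in order.

[0; 1, 1, 1, 14, 2]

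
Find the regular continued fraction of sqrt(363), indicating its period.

Write x_i = (sqrt(363) + m_i)/d_i with (m_0, d_0) = (0, 1). a_0 = floor(sqrt(363)) = 19, since 19^2 = 361 <= 363 < 400 = 20^2.
Iterate m_{i+1} = d_i*a_i - m_i, d_{i+1} = (363 - m_{i+1}^2)/d_i, a_{i+1} = floor((a_0 + m_{i+1})/d_{i+1}):
  m_1 = 1*19 - 0 = 19, d_1 = (363 - 19^2)/1 = 2/1 = 2, a_1 = floor((19 + 19)/2) = 19.
  m_2 = 2*19 - 19 = 19, d_2 = (363 - 19^2)/2 = 2/2 = 1, a_2 = floor((19 + 19)/1) = 38.
  m_3 = 1*38 - 19 = 19, d_3 = (363 - 19^2)/1 = 2/1 = 2: (m_3, d_3) = (m_1, d_1) = (19, 2), so from here the quotients repeat a_1, a_2; the period length is 2.
Hence the expansion of sqrt(363) is a_0 = 19 followed by the repeating block 19, 38 (period 2).

[19; (19, 38)]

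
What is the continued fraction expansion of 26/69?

[0; 2, 1, 1, 1, 8]

Run the Euclidean algorithm on 26 and 69; the successive quotients are the partial quotients a_0, a_1, ... (each step inverts the fractional part left over by the previous one):
  26 = 0*69 + 26, so a_0 = 0.
  69 = 2*26 + 17, so a_1 = 2.
  26 = 1*17 + 9, so a_2 = 1.
  17 = 1*9 + 8, so a_3 = 1.
  9 = 1*8 + 1, so a_4 = 1.
  8 = 8*1 + 0, so a_5 = 8.
The remainder reaches 0 after 6 divisions, so the expansion has 6 partial quotients, read off in order.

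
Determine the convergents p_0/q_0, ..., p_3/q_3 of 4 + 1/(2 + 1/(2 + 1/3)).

Using the convergent recurrence p_i = a_i*p_{i-1} + p_{i-2}, q_i = a_i*q_{i-1} + q_{i-2} with p_{-2}=0, p_{-1}=1, q_{-2}=1, q_{-1}=0:
  i=0: a_0=4, p_0 = 4*1 + 0 = 4, q_0 = 4*0 + 1 = 1.
  i=1: a_1=2, p_1 = 2*4 + 1 = 9, q_1 = 2*1 + 0 = 2.
  i=2: a_2=2, p_2 = 2*9 + 4 = 22, q_2 = 2*2 + 1 = 5.
  i=3: a_3=3, p_3 = 3*22 + 9 = 75, q_3 = 3*5 + 2 = 17.

4/1, 9/2, 22/5, 75/17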